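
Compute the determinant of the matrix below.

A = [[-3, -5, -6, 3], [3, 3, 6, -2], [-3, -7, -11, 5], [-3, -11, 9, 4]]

det(A) = -30

Forward elimination:
R2 <- R2 - (-1)*R1:  [  0  -2   0   1 ]
R3 <- R3 - (1)*R1:  [  0  -2  -5   2 ]
R4 <- R4 - (1)*R1:  [  0  -6  15   1 ]
R3 <- R3 - (1)*R2:  [  0   0  -5   1 ]
R4 <- R4 - (3)*R2:  [  0   0  15  -2 ]
R4 <- R4 - (-3)*R3:  [ 0  0  0  1 ]
Upper-triangular form:
[ -3  -5  -6  3 ]
[  0  -2   0  1 ]
[  0   0  -5  1 ]
[  0   0   0  1 ]
det(A) = (-1)^0 * (-3) * (-2) * (-5) * (1) = -30  (0 row swaps -> sign +1)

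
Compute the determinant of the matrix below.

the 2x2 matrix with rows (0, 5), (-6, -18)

Forward elimination:
R1 <-> R2   (pivot in column 1 was zero)
[ -6  -18 ]
[  0    5 ]
Upper-triangular form:
[ -6  -18 ]
[  0    5 ]
det(A) = (-1)^1 * (-6) * (5) = 30  (1 row swap -> sign -1)

det(A) = 30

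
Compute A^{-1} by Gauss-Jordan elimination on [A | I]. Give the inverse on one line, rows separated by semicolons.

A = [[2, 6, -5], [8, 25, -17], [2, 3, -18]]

inverse = [399/8 -93/8 -23/8; -55/4 13/4 3/4; 13/4 -3/4 -1/4]

Gauss-Jordan on [A | I]:
R1 <- (1/2)*R1:  [    1     3  -5/2  |   1/2     0     0 ]
R2 <- R2 - (8)*R1:  [  0   1   3  |  -4   1   0 ]
R3 <- R3 - (2)*R1:  [   0   -3  -13  |   -1    0    1 ]
R1 <- R1 - (3)*R2:  [     1      0  -23/2  |   25/2     -3      0 ]
R3 <- R3 - (-3)*R2:  [   0    0   -4  |  -13    3    1 ]
R3 <- (1/-4)*R3:  [    0     0     1  |  13/4  -3/4  -1/4 ]
R1 <- R1 - (-23/2)*R3:  [     1      0      0  |  399/8  -93/8  -23/8 ]
R2 <- R2 - (3)*R3:  [     0      1      0  |  -55/4   13/4    3/4 ]
Right block of [I | A^{-1}] is the inverse:
[ 399/8  -93/8  -23/8 ]
[ -55/4   13/4    3/4 ]
[  13/4   -3/4   -1/4 ]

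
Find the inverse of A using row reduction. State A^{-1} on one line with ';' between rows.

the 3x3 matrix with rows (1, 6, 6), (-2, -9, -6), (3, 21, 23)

inverse = [27 4 -6; -28/3 -5/3 2; 5 1 -1]

Gauss-Jordan on [A | I]:
R2 <- R2 - (-2)*R1:  [ 0  3  6  |  2  1  0 ]
R3 <- R3 - (3)*R1:  [  0   3   5  |  -3   0   1 ]
R2 <- (1/3)*R2:  [   0    1    2  |  2/3  1/3    0 ]
R1 <- R1 - (6)*R2:  [  1   0  -6  |  -3  -2   0 ]
R3 <- R3 - (3)*R2:  [  0   0  -1  |  -5  -1   1 ]
R3 <- (1/-1)*R3:  [  0   0   1  |   5   1  -1 ]
R1 <- R1 - (-6)*R3:  [  1   0   0  |  27   4  -6 ]
R2 <- R2 - (2)*R3:  [     0      1      0  |  -28/3   -5/3      2 ]
Right block of [I | A^{-1}] is the inverse:
[    27     4  -6 ]
[ -28/3  -5/3   2 ]
[     5     1  -1 ]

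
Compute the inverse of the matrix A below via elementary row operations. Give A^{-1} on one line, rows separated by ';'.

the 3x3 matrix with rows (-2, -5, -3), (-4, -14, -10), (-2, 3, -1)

Gauss-Jordan on [A | I]:
R1 <- (1/-2)*R1:  [    1   5/2   3/2  |  -1/2     0     0 ]
R2 <- R2 - (-4)*R1:  [  0  -4  -4  |  -2   1   0 ]
R3 <- R3 - (-2)*R1:  [  0   8   2  |  -1   0   1 ]
R2 <- (1/-4)*R2:  [    0     1     1  |   1/2  -1/4     0 ]
R1 <- R1 - (5/2)*R2:  [    1     0    -1  |  -7/4   5/8     0 ]
R3 <- R3 - (8)*R2:  [  0   0  -6  |  -5   2   1 ]
R3 <- (1/-6)*R3:  [    0     0     1  |   5/6  -1/3  -1/6 ]
R1 <- R1 - (-1)*R3:  [      1       0       0  |  -11/12    7/24    -1/6 ]
R2 <- R2 - (1)*R3:  [    0     1     0  |  -1/3  1/12   1/6 ]
Right block of [I | A^{-1}] is the inverse:
[ -11/12  7/24  -1/6 ]
[   -1/3  1/12   1/6 ]
[    5/6  -1/3  -1/6 ]

inverse = [-11/12 7/24 -1/6; -1/3 1/12 1/6; 5/6 -1/3 -1/6]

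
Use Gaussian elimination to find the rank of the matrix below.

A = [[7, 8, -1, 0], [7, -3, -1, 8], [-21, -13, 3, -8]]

rank(A) = 2

Row reduction:
R2 <- R2 - (1)*R1:  [   0  -11    0    8 ]
R3 <- R3 - (-3)*R1:  [  0  11   0  -8 ]
R3 <- R3 - (-1)*R2:  [ 0  0  0  0 ]
Row echelon form:
[ 7    8  -1  0 ]
[ 0  -11   0  8 ]
[ 0    0   0  0 ]
Nonzero rows / pivot columns: 2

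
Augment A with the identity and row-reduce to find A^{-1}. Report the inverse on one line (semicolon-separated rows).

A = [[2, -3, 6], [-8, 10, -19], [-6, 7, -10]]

Gauss-Jordan on [A | I]:
R1 <- (1/2)*R1:  [    1  -3/2     3  |   1/2     0     0 ]
R2 <- R2 - (-8)*R1:  [  0  -2   5  |   4   1   0 ]
R3 <- R3 - (-6)*R1:  [  0  -2   8  |   3   0   1 ]
R2 <- (1/-2)*R2:  [    0     1  -5/2  |    -2  -1/2     0 ]
R1 <- R1 - (-3/2)*R2:  [    1     0  -3/4  |  -5/2  -3/4     0 ]
R3 <- R3 - (-2)*R2:  [  0   0   3  |  -1  -1   1 ]
R3 <- (1/3)*R3:  [    0     0     1  |  -1/3  -1/3   1/3 ]
R1 <- R1 - (-3/4)*R3:  [     1      0      0  |  -11/4     -1    1/4 ]
R2 <- R2 - (-5/2)*R3:  [     0      1      0  |  -17/6   -4/3    5/6 ]
Right block of [I | A^{-1}] is the inverse:
[ -11/4    -1  1/4 ]
[ -17/6  -4/3  5/6 ]
[  -1/3  -1/3  1/3 ]

inverse = [-11/4 -1 1/4; -17/6 -4/3 5/6; -1/3 -1/3 1/3]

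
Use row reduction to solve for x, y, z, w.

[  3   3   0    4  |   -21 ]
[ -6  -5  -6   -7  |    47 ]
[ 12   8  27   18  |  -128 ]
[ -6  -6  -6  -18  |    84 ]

(1, -4, -2, -3)

Forward elimination on [A|b]:
R2 <- R2 - (-2)*R1:  [  0   1  -6   1   5 ]
R3 <- R3 - (4)*R1:  [   0   -4   27    2  -44 ]
R4 <- R4 - (-2)*R1:  [   0    0   -6  -10   42 ]
R3 <- R3 - (-4)*R2:  [   0    0    3    6  -24 ]
R4 <- R4 - (-2)*R3:  [  0   0   0   2  -6 ]
Row echelon form:
[ 3  3   0  4  |  -21 ]
[ 0  1  -6  1  |    5 ]
[ 0  0   3  6  |  -24 ]
[ 0  0   0  2  |   -6 ]
Back-substitution:
w = (-6) / 2 = -3
z = (-24 - (6)*(-3)) / 3 = -2
y = (5 - (-6)*(-2) - (1)*(-3)) / 1 = -4
x = (-21 - (3)*(-4) - (4)*(-3)) / 3 = 1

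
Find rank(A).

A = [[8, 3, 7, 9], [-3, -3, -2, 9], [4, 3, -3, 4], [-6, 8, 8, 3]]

Row reduction:
R2 <- R2 - (-3/8)*R1:  [     0  -15/8    5/8   99/8 ]
R3 <- R3 - (1/2)*R1:  [     0    3/2  -13/2   -1/2 ]
R4 <- R4 - (-3/4)*R1:  [    0  41/4  53/4  39/4 ]
R3 <- R3 - (-4/5)*R2:  [    0     0    -6  47/5 ]
R4 <- R4 - (-82/15)*R2:  [     0      0   50/3  387/5 ]
R4 <- R4 - (-25/9)*R3:  [       0        0        0  4658/45 ]
Row echelon form:
[ 8      3    7        9 ]
[ 0  -15/8  5/8     99/8 ]
[ 0      0   -6     47/5 ]
[ 0      0    0  4658/45 ]
Nonzero rows / pivot columns: 4

rank(A) = 4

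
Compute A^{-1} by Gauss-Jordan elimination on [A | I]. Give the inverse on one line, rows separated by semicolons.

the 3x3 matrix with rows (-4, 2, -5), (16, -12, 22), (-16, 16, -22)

Gauss-Jordan on [A | I]:
R1 <- (1/-4)*R1:  [    1  -1/2   5/4  |  -1/4     0     0 ]
R2 <- R2 - (16)*R1:  [  0  -4   2  |   4   1   0 ]
R3 <- R3 - (-16)*R1:  [  0   8  -2  |  -4   0   1 ]
R2 <- (1/-4)*R2:  [    0     1  -1/2  |    -1  -1/4     0 ]
R1 <- R1 - (-1/2)*R2:  [    1     0     1  |  -3/4  -1/8     0 ]
R3 <- R3 - (8)*R2:  [ 0  0  2  |  4  2  1 ]
R3 <- (1/2)*R3:  [   0    0    1  |    2    1  1/2 ]
R1 <- R1 - (1)*R3:  [     1      0      0  |  -11/4   -9/8   -1/2 ]
R2 <- R2 - (-1/2)*R3:  [   0    1    0  |    0  1/4  1/4 ]
Right block of [I | A^{-1}] is the inverse:
[ -11/4  -9/8  -1/2 ]
[     0   1/4   1/4 ]
[     2     1   1/2 ]

inverse = [-11/4 -9/8 -1/2; 0 1/4 1/4; 2 1 1/2]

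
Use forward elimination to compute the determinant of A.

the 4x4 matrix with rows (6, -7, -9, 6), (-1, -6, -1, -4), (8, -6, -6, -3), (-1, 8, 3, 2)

Forward elimination:
R2 <- R2 - (-1/6)*R1:  [     0  -43/6   -5/2     -3 ]
R3 <- R3 - (4/3)*R1:  [    0  10/3     6   -11 ]
R4 <- R4 - (-1/6)*R1:  [    0  41/6   3/2     3 ]
R3 <- R3 - (-20/43)*R2:  [       0        0   208/43  -533/43 ]
R4 <- R4 - (-41/43)*R2:  [      0       0  -38/43    6/43 ]
R4 <- R4 - (-19/104)*R3:  [     0      0      0  -17/8 ]
Upper-triangular form:
[ 6     -7      -9        6 ]
[ 0  -43/6    -5/2       -3 ]
[ 0      0  208/43  -533/43 ]
[ 0      0       0    -17/8 ]
det(A) = (-1)^0 * (6) * (-43/6) * (208/43) * (-17/8) = 442  (0 row swaps -> sign +1)

det(A) = 442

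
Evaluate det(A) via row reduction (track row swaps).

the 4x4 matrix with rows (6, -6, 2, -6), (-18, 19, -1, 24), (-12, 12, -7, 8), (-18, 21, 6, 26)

Forward elimination:
R2 <- R2 - (-3)*R1:  [ 0  1  5  6 ]
R3 <- R3 - (-2)*R1:  [  0   0  -3  -4 ]
R4 <- R4 - (-3)*R1:  [  0   3  12   8 ]
R4 <- R4 - (3)*R2:  [   0    0   -3  -10 ]
R4 <- R4 - (1)*R3:  [  0   0   0  -6 ]
Upper-triangular form:
[ 6  -6   2  -6 ]
[ 0   1   5   6 ]
[ 0   0  -3  -4 ]
[ 0   0   0  -6 ]
det(A) = (-1)^0 * (6) * (1) * (-3) * (-6) = 108  (0 row swaps -> sign +1)

det(A) = 108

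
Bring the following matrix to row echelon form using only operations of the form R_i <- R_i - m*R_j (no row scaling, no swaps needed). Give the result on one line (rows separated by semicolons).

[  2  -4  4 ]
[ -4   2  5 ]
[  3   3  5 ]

Forward elimination:
R2 <- R2 - (-2)*R1:  [  0  -6  13 ]
R3 <- R3 - (3/2)*R1:  [  0   9  -1 ]
R3 <- R3 - (-3/2)*R2:  [    0     0  37/2 ]
Row echelon form:
[ 2  -4     4 ]
[ 0  -6    13 ]
[ 0   0  37/2 ]

REF = [2 -4 4; 0 -6 13; 0 0 37/2]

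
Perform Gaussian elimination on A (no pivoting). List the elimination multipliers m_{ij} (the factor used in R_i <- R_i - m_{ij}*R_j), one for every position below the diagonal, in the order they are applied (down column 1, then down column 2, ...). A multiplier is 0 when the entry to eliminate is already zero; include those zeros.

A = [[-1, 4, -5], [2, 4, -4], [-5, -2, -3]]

Forward elimination:
R2 <- R2 - (-2)*R1:  [   0   12  -14 ]
R3 <- R3 - (5)*R1:  [   0  -22   22 ]
R3 <- R3 - (-11/6)*R2:  [     0      0  -11/3 ]
Multipliers (in order of application): m_{21} = -2, m_{31} = 5, m_{32} = -11/6

multipliers: -2, 5, -11/6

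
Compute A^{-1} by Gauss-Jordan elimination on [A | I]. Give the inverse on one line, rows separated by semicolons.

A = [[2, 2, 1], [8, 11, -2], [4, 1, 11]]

inverse = [41/6 -7/6 -5/6; -16/3 1 2/3; -2 1/3 1/3]

Gauss-Jordan on [A | I]:
R1 <- (1/2)*R1:  [   1    1  1/2  |  1/2    0    0 ]
R2 <- R2 - (8)*R1:  [  0   3  -6  |  -4   1   0 ]
R3 <- R3 - (4)*R1:  [  0  -3   9  |  -2   0   1 ]
R2 <- (1/3)*R2:  [    0     1    -2  |  -4/3   1/3     0 ]
R1 <- R1 - (1)*R2:  [    1     0   5/2  |  11/6  -1/3     0 ]
R3 <- R3 - (-3)*R2:  [  0   0   3  |  -6   1   1 ]
R3 <- (1/3)*R3:  [   0    0    1  |   -2  1/3  1/3 ]
R1 <- R1 - (5/2)*R3:  [    1     0     0  |  41/6  -7/6  -5/6 ]
R2 <- R2 - (-2)*R3:  [     0      1      0  |  -16/3      1    2/3 ]
Right block of [I | A^{-1}] is the inverse:
[  41/6  -7/6  -5/6 ]
[ -16/3     1   2/3 ]
[    -2   1/3   1/3 ]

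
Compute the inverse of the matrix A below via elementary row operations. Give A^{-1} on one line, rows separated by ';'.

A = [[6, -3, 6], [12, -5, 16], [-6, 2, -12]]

Gauss-Jordan on [A | I]:
R1 <- (1/6)*R1:  [    1  -1/2     1  |   1/6     0     0 ]
R2 <- R2 - (12)*R1:  [  0   1   4  |  -2   1   0 ]
R3 <- R3 - (-6)*R1:  [  0  -1  -6  |   1   0   1 ]
R1 <- R1 - (-1/2)*R2:  [    1     0     3  |  -5/6   1/2     0 ]
R3 <- R3 - (-1)*R2:  [  0   0  -2  |  -1   1   1 ]
R3 <- (1/-2)*R3:  [    0     0     1  |   1/2  -1/2  -1/2 ]
R1 <- R1 - (3)*R3:  [    1     0     0  |  -7/3     2   3/2 ]
R2 <- R2 - (4)*R3:  [  0   1   0  |  -4   3   2 ]
Right block of [I | A^{-1}] is the inverse:
[ -7/3     2   3/2 ]
[   -4     3     2 ]
[  1/2  -1/2  -1/2 ]

inverse = [-7/3 2 3/2; -4 3 2; 1/2 -1/2 -1/2]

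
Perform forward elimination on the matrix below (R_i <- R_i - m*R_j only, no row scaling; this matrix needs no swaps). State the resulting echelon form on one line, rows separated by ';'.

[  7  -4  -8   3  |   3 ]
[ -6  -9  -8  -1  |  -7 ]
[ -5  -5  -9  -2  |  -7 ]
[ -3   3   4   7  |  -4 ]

Forward elimination:
R2 <- R2 - (-6/7)*R1:  [      0   -87/7  -104/7    11/7   -31/7 ]
R3 <- R3 - (-5/7)*R1:  [      0   -55/7  -103/7     1/7   -34/7 ]
R4 <- R4 - (-3/7)*R1:  [     0    9/7    4/7   58/7  -19/7 ]
R3 <- R3 - (55/87)*R2:  [       0        0  -463/87   -74/87  -179/87 ]
R4 <- R4 - (-3/29)*R2:  [      0       0  -28/29  245/29  -92/29 ]
R4 <- R4 - (84/463)*R3:  [         0          0          0   3983/463  -1296/463 ]
Row echelon form:
[ 7     -4       -8         3  |          3 ]
[ 0  -87/7   -104/7      11/7  |      -31/7 ]
[ 0      0  -463/87    -74/87  |    -179/87 ]
[ 0      0        0  3983/463  |  -1296/463 ]

REF = [7 -4 -8 3 3; 0 -87/7 -104/7 11/7 -31/7; 0 0 -463/87 -74/87 -179/87; 0 0 0 3983/463 -1296/463]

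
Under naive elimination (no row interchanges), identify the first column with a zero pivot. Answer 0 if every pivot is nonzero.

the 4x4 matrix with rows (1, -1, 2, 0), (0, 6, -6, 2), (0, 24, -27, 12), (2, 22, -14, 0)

first zero-pivot column = 4

Naive forward elimination:
R4 <- R4 - (2)*R1:  [   0   24  -18    0 ]
R3 <- R3 - (4)*R2:  [  0   0  -3   4 ]
R4 <- R4 - (4)*R2:  [  0   0   6  -8 ]
R4 <- R4 - (-2)*R3:  [ 0  0  0  0 ]
Matrix at this point:
[ 1  -1   2  0 ]
[ 0   6  -6  2 ]
[ 0   0  -3  4 ]
[ 0   0   0  0 ]
Pivot entry (4,4) in the last row is zero and there are no rows below to swap with -> zero pivot in column 4 (A is singular).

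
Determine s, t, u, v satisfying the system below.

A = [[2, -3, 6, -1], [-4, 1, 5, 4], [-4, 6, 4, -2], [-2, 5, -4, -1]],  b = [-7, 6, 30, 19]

Forward elimination on [A|b]:
R2 <- R2 - (-2)*R1:  [  0  -5  17   2  -8 ]
R3 <- R3 - (-2)*R1:  [  0   0  16  -4  16 ]
R4 <- R4 - (-1)*R1:  [  0   2   2  -2  12 ]
R4 <- R4 - (-2/5)*R2:  [    0     0  44/5  -6/5  44/5 ]
R4 <- R4 - (11/20)*R3:  [ 0  0  0  1  0 ]
Row echelon form:
[ 2  -3   6  -1  |  -7 ]
[ 0  -5  17   2  |  -8 ]
[ 0   0  16  -4  |  16 ]
[ 0   0   0   1  |   0 ]
Back-substitution:
v = (0) / 1 = 0
u = (16 - (-4)*(0)) / 16 = 1
t = (-8 - (17)*(1) - (2)*(0)) / -5 = 5
s = (-7 - (-3)*(5) - (6)*(1) - (-1)*(0)) / 2 = 1

(1, 5, 1, 0)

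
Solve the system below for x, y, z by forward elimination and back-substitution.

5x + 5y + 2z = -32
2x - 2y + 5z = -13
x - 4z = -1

Forward elimination on [A|b]:
R2 <- R2 - (2/5)*R1:  [    0    -4  21/5  -1/5 ]
R3 <- R3 - (1/5)*R1:  [     0     -1  -22/5   27/5 ]
R3 <- R3 - (1/4)*R2:  [       0        0  -109/20   109/20 ]
Row echelon form:
[ 5   5        2  |     -32 ]
[ 0  -4     21/5  |    -1/5 ]
[ 0   0  -109/20  |  109/20 ]
Back-substitution:
z = (109/20) / (-109/20) = -1
y = (-1/5 - (21/5)*(-1)) / -4 = -1
x = (-32 - (5)*(-1) - (2)*(-1)) / 5 = -5

(-5, -1, -1)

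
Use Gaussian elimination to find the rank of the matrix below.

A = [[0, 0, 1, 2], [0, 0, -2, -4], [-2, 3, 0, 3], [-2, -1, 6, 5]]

rank(A) = 3

Row reduction:
R1 <-> R3   (pivot in column 1 was zero)
[ -2   3   0   3 ]
[  0   0  -2  -4 ]
[  0   0   1   2 ]
[ -2  -1   6   5 ]
R4 <- R4 - (1)*R1:  [  0  -4   6   2 ]
R2 <-> R4   (pivot in column 2 was zero)
[ -2   3   0   3 ]
[  0  -4   6   2 ]
[  0   0   1   2 ]
[  0   0  -2  -4 ]
R4 <- R4 - (-2)*R3:  [ 0  0  0  0 ]
Row echelon form:
[ -2   3  0  3 ]
[  0  -4  6  2 ]
[  0   0  1  2 ]
[  0   0  0  0 ]
Nonzero rows / pivot columns: 3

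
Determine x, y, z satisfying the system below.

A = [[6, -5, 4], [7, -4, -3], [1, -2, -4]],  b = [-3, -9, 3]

(-3, -3, 0)

Forward elimination on [A|b]:
R2 <- R2 - (7/6)*R1:  [     0   11/6  -23/3  -11/2 ]
R3 <- R3 - (1/6)*R1:  [     0   -7/6  -14/3    7/2 ]
R3 <- R3 - (-7/11)*R2:  [       0        0  -105/11        0 ]
Row echelon form:
[ 6    -5        4  |     -3 ]
[ 0  11/6    -23/3  |  -11/2 ]
[ 0     0  -105/11  |      0 ]
Back-substitution:
z = (0) / (-105/11) = 0
y = (-11/2 - (-23/3)*(0)) / (11/6) = -3
x = (-3 - (-5)*(-3) - (4)*(0)) / 6 = -3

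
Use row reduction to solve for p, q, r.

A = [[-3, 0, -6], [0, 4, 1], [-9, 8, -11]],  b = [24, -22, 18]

Forward elimination on [A|b]:
R3 <- R3 - (3)*R1:  [   0    8    7  -54 ]
R3 <- R3 - (2)*R2:  [   0    0    5  -10 ]
Row echelon form:
[ -3  0  -6  |   24 ]
[  0  4   1  |  -22 ]
[  0  0   5  |  -10 ]
Back-substitution:
r = (-10) / 5 = -2
q = (-22 - (1)*(-2)) / 4 = -5
p = (24 - (-6)*(-2)) / -3 = -4

(-4, -5, -2)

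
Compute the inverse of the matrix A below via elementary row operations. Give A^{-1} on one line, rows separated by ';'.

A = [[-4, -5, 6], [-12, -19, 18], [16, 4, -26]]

Gauss-Jordan on [A | I]:
R1 <- (1/-4)*R1:  [    1   5/4  -3/2  |  -1/4     0     0 ]
R2 <- R2 - (-12)*R1:  [  0  -4   0  |  -3   1   0 ]
R3 <- R3 - (16)*R1:  [   0  -16   -2  |    4    0    1 ]
R2 <- (1/-4)*R2:  [    0     1     0  |   3/4  -1/4     0 ]
R1 <- R1 - (5/4)*R2:  [      1       0    -3/2  |  -19/16    5/16       0 ]
R3 <- R3 - (-16)*R2:  [  0   0  -2  |  16  -4   1 ]
R3 <- (1/-2)*R3:  [    0     0     1  |    -8     2  -1/2 ]
R1 <- R1 - (-3/2)*R3:  [       1        0        0  |  -211/16    53/16     -3/4 ]
Right block of [I | A^{-1}] is the inverse:
[ -211/16  53/16  -3/4 ]
[     3/4   -1/4     0 ]
[      -8      2  -1/2 ]

inverse = [-211/16 53/16 -3/4; 3/4 -1/4 0; -8 2 -1/2]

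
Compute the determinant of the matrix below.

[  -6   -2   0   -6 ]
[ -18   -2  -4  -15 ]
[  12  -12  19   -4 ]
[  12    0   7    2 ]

Forward elimination:
R2 <- R2 - (3)*R1:  [  0   4  -4   3 ]
R3 <- R3 - (-2)*R1:  [   0  -16   19  -16 ]
R4 <- R4 - (-2)*R1:  [   0   -4    7  -10 ]
R3 <- R3 - (-4)*R2:  [  0   0   3  -4 ]
R4 <- R4 - (-1)*R2:  [  0   0   3  -7 ]
R4 <- R4 - (1)*R3:  [  0   0   0  -3 ]
Upper-triangular form:
[ -6  -2   0  -6 ]
[  0   4  -4   3 ]
[  0   0   3  -4 ]
[  0   0   0  -3 ]
det(A) = (-1)^0 * (-6) * (4) * (3) * (-3) = 216  (0 row swaps -> sign +1)

det(A) = 216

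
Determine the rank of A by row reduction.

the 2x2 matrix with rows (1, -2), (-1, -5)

rank(A) = 2

Row reduction:
R2 <- R2 - (-1)*R1:  [  0  -7 ]
Row echelon form:
[ 1  -2 ]
[ 0  -7 ]
Nonzero rows / pivot columns: 2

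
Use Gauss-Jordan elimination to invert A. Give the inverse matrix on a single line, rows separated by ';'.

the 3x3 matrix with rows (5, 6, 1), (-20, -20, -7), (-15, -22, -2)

inverse = [57/20 1/4 11/20; -13/8 -1/8 -3/8; -7/2 -1/2 -1/2]

Gauss-Jordan on [A | I]:
R1 <- (1/5)*R1:  [   1  6/5  1/5  |  1/5    0    0 ]
R2 <- R2 - (-20)*R1:  [  0   4  -3  |   4   1   0 ]
R3 <- R3 - (-15)*R1:  [  0  -4   1  |   3   0   1 ]
R2 <- (1/4)*R2:  [    0     1  -3/4  |     1   1/4     0 ]
R1 <- R1 - (6/5)*R2:  [     1      0  11/10  |     -1  -3/10      0 ]
R3 <- R3 - (-4)*R2:  [  0   0  -2  |   7   1   1 ]
R3 <- (1/-2)*R3:  [    0     0     1  |  -7/2  -1/2  -1/2 ]
R1 <- R1 - (11/10)*R3:  [     1      0      0  |  57/20    1/4  11/20 ]
R2 <- R2 - (-3/4)*R3:  [     0      1      0  |  -13/8   -1/8   -3/8 ]
Right block of [I | A^{-1}] is the inverse:
[ 57/20   1/4  11/20 ]
[ -13/8  -1/8   -3/8 ]
[  -7/2  -1/2   -1/2 ]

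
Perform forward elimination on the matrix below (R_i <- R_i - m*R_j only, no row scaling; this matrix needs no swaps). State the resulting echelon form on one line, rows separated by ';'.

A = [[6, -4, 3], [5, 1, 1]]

REF = [6 -4 3; 0 13/3 -3/2]

Forward elimination:
R2 <- R2 - (5/6)*R1:  [    0  13/3  -3/2 ]
Row echelon form:
[ 6    -4     3 ]
[ 0  13/3  -3/2 ]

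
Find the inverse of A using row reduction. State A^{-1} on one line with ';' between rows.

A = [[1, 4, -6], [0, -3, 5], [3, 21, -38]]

Gauss-Jordan on [A | I]:
R3 <- R3 - (3)*R1:  [   0    9  -20  |   -3    0    1 ]
R2 <- (1/-3)*R2:  [    0     1  -5/3  |     0  -1/3     0 ]
R1 <- R1 - (4)*R2:  [   1    0  2/3  |    1  4/3    0 ]
R3 <- R3 - (9)*R2:  [  0   0  -5  |  -3   3   1 ]
R3 <- (1/-5)*R3:  [    0     0     1  |   3/5  -3/5  -1/5 ]
R1 <- R1 - (2/3)*R3:  [     1      0      0  |    3/5  26/15   2/15 ]
R2 <- R2 - (-5/3)*R3:  [    0     1     0  |     1  -4/3  -1/3 ]
Right block of [I | A^{-1}] is the inverse:
[ 3/5  26/15  2/15 ]
[   1   -4/3  -1/3 ]
[ 3/5   -3/5  -1/5 ]

inverse = [3/5 26/15 2/15; 1 -4/3 -1/3; 3/5 -3/5 -1/5]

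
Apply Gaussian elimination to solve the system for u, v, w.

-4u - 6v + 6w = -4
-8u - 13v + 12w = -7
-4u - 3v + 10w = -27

(-5, -1, -5)

Forward elimination on [A|b]:
R2 <- R2 - (2)*R1:  [  0  -1   0   1 ]
R3 <- R3 - (1)*R1:  [   0    3    4  -23 ]
R3 <- R3 - (-3)*R2:  [   0    0    4  -20 ]
Row echelon form:
[ -4  -6  6  |   -4 ]
[  0  -1  0  |    1 ]
[  0   0  4  |  -20 ]
Back-substitution:
w = (-20) / 4 = -5
v = (1) / -1 = -1
u = (-4 - (-6)*(-1) - (6)*(-5)) / -4 = -5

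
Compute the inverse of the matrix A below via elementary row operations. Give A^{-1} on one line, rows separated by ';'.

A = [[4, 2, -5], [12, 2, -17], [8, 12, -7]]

inverse = [95/8 -23/8 -3/2; -13/4 3/4 1/2; 8 -2 -1]

Gauss-Jordan on [A | I]:
R1 <- (1/4)*R1:  [    1   1/2  -5/4  |   1/4     0     0 ]
R2 <- R2 - (12)*R1:  [  0  -4  -2  |  -3   1   0 ]
R3 <- R3 - (8)*R1:  [  0   8   3  |  -2   0   1 ]
R2 <- (1/-4)*R2:  [    0     1   1/2  |   3/4  -1/4     0 ]
R1 <- R1 - (1/2)*R2:  [    1     0  -3/2  |  -1/8   1/8     0 ]
R3 <- R3 - (8)*R2:  [  0   0  -1  |  -8   2   1 ]
R3 <- (1/-1)*R3:  [  0   0   1  |   8  -2  -1 ]
R1 <- R1 - (-3/2)*R3:  [     1      0      0  |   95/8  -23/8   -3/2 ]
R2 <- R2 - (1/2)*R3:  [     0      1      0  |  -13/4    3/4    1/2 ]
Right block of [I | A^{-1}] is the inverse:
[  95/8  -23/8  -3/2 ]
[ -13/4    3/4   1/2 ]
[     8     -2    -1 ]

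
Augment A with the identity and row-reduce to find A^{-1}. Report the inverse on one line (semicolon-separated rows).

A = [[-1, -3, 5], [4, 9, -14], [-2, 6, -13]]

Gauss-Jordan on [A | I]:
R1 <- (1/-1)*R1:  [  1   3  -5  |  -1   0   0 ]
R2 <- R2 - (4)*R1:  [  0  -3   6  |   4   1   0 ]
R3 <- R3 - (-2)*R1:  [   0   12  -23  |   -2    0    1 ]
R2 <- (1/-3)*R2:  [    0     1    -2  |  -4/3  -1/3     0 ]
R1 <- R1 - (3)*R2:  [ 1  0  1  |  3  1  0 ]
R3 <- R3 - (12)*R2:  [  0   0   1  |  14   4   1 ]
R1 <- R1 - (1)*R3:  [   1    0    0  |  -11   -3   -1 ]
R2 <- R2 - (-2)*R3:  [    0     1     0  |  80/3  23/3     2 ]
Right block of [I | A^{-1}] is the inverse:
[  -11    -3  -1 ]
[ 80/3  23/3   2 ]
[   14     4   1 ]

inverse = [-11 -3 -1; 80/3 23/3 2; 14 4 1]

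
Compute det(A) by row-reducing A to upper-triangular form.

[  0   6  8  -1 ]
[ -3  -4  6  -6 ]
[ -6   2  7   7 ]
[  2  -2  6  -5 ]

Forward elimination:
R1 <-> R2   (pivot in column 1 was zero)
[ -3  -4  6  -6 ]
[  0   6  8  -1 ]
[ -6   2  7   7 ]
[  2  -2  6  -5 ]
R3 <- R3 - (2)*R1:  [  0  10  -5  19 ]
R4 <- R4 - (-2/3)*R1:  [     0  -14/3     10     -9 ]
R3 <- R3 - (5/3)*R2:  [     0      0  -55/3   62/3 ]
R4 <- R4 - (-7/9)*R2:  [     0      0  146/9  -88/9 ]
R4 <- R4 - (-146/165)*R3:  [      0       0       0  468/55 ]
Upper-triangular form:
[ -3  -4      6      -6 ]
[  0   6      8      -1 ]
[  0   0  -55/3    62/3 ]
[  0   0      0  468/55 ]
det(A) = (-1)^1 * (-3) * (6) * (-55/3) * (468/55) = -2808  (1 row swap -> sign -1)

det(A) = -2808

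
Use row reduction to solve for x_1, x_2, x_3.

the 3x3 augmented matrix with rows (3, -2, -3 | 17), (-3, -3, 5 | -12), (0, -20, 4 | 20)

Forward elimination on [A|b]:
R2 <- R2 - (-1)*R1:  [  0  -5   2   5 ]
R3 <- R3 - (4)*R2:  [  0   0  -4   0 ]
Row echelon form:
[ 3  -2  -3  |  17 ]
[ 0  -5   2  |   5 ]
[ 0   0  -4  |   0 ]
Back-substitution:
x_3 = (0) / -4 = 0
x_2 = (5 - (2)*(0)) / -5 = -1
x_1 = (17 - (-2)*(-1) - (-3)*(0)) / 3 = 5

(5, -1, 0)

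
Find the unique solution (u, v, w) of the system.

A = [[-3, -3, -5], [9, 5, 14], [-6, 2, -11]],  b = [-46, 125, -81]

(5, 2, 5)

Forward elimination on [A|b]:
R2 <- R2 - (-3)*R1:  [   0   -4   -1  -13 ]
R3 <- R3 - (2)*R1:  [  0   8  -1  11 ]
R3 <- R3 - (-2)*R2:  [   0    0   -3  -15 ]
Row echelon form:
[ -3  -3  -5  |  -46 ]
[  0  -4  -1  |  -13 ]
[  0   0  -3  |  -15 ]
Back-substitution:
w = (-15) / -3 = 5
v = (-13 - (-1)*(5)) / -4 = 2
u = (-46 - (-3)*(2) - (-5)*(5)) / -3 = 5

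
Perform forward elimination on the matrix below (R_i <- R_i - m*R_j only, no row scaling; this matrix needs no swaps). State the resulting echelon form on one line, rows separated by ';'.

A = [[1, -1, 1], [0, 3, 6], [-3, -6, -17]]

Forward elimination:
R3 <- R3 - (-3)*R1:  [   0   -9  -14 ]
R3 <- R3 - (-3)*R2:  [ 0  0  4 ]
Row echelon form:
[ 1  -1  1 ]
[ 0   3  6 ]
[ 0   0  4 ]

REF = [1 -1 1; 0 3 6; 0 0 4]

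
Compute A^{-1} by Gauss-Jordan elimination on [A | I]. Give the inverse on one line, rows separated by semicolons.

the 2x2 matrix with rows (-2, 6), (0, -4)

inverse = [-1/2 -3/4; 0 -1/4]

Gauss-Jordan on [A | I]:
R1 <- (1/-2)*R1:  [    1    -3  |  -1/2     0 ]
R2 <- (1/-4)*R2:  [    0     1  |     0  -1/4 ]
R1 <- R1 - (-3)*R2:  [    1     0  |  -1/2  -3/4 ]
Right block of [I | A^{-1}] is the inverse:
[ -1/2  -3/4 ]
[    0  -1/4 ]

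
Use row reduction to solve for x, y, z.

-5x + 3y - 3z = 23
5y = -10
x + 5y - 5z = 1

Forward elimination on [A|b]:
R3 <- R3 - (-1/5)*R1:  [     0   28/5  -28/5   28/5 ]
R3 <- R3 - (28/25)*R2:  [     0      0  -28/5   84/5 ]
Row echelon form:
[ -5  3     -3  |    23 ]
[  0  5      0  |   -10 ]
[  0  0  -28/5  |  84/5 ]
Back-substitution:
z = (84/5) / (-28/5) = -3
y = (-10) / 5 = -2
x = (23 - (3)*(-2) - (-3)*(-3)) / -5 = -4

(-4, -2, -3)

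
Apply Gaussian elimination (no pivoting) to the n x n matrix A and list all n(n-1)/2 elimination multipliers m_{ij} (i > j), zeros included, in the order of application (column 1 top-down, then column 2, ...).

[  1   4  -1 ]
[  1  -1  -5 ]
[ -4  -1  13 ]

multipliers: 1, -4, -3

Forward elimination:
R2 <- R2 - (1)*R1:  [  0  -5  -4 ]
R3 <- R3 - (-4)*R1:  [  0  15   9 ]
R3 <- R3 - (-3)*R2:  [  0   0  -3 ]
Multipliers (in order of application): m_{21} = 1, m_{31} = -4, m_{32} = -3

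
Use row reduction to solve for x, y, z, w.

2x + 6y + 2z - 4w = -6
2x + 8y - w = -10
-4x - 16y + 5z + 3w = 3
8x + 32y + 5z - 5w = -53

Forward elimination on [A|b]:
R2 <- R2 - (1)*R1:  [  0   2  -2   3  -4 ]
R3 <- R3 - (-2)*R1:  [  0  -4   9  -5  -9 ]
R4 <- R4 - (4)*R1:  [   0    8   -3   11  -29 ]
R3 <- R3 - (-2)*R2:  [   0    0    5    1  -17 ]
R4 <- R4 - (4)*R2:  [   0    0    5   -1  -13 ]
R4 <- R4 - (1)*R3:  [  0   0   0  -2   4 ]
Row echelon form:
[ 2  6   2  -4  |   -6 ]
[ 0  2  -2   3  |   -4 ]
[ 0  0   5   1  |  -17 ]
[ 0  0   0  -2  |    4 ]
Back-substitution:
w = (4) / -2 = -2
z = (-17 - (1)*(-2)) / 5 = -3
y = (-4 - (-2)*(-3) - (3)*(-2)) / 2 = -2
x = (-6 - (6)*(-2) - (2)*(-3) - (-4)*(-2)) / 2 = 2

(2, -2, -3, -2)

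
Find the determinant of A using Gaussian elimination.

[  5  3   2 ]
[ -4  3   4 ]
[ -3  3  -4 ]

Forward elimination:
R2 <- R2 - (-4/5)*R1:  [    0  27/5  28/5 ]
R3 <- R3 - (-3/5)*R1:  [     0   24/5  -14/5 ]
R3 <- R3 - (8/9)*R2:  [     0      0  -70/9 ]
Upper-triangular form:
[ 5     3      2 ]
[ 0  27/5   28/5 ]
[ 0     0  -70/9 ]
det(A) = (-1)^0 * (5) * (27/5) * (-70/9) = -210  (0 row swaps -> sign +1)

det(A) = -210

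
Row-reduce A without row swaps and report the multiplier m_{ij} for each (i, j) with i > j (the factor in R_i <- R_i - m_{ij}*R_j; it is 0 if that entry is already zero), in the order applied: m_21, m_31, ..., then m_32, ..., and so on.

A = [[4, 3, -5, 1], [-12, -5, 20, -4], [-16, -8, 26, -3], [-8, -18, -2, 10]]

Forward elimination:
R2 <- R2 - (-3)*R1:  [  0   4   5  -1 ]
R3 <- R3 - (-4)*R1:  [ 0  4  6  1 ]
R4 <- R4 - (-2)*R1:  [   0  -12  -12   12 ]
R3 <- R3 - (1)*R2:  [ 0  0  1  2 ]
R4 <- R4 - (-3)*R2:  [ 0  0  3  9 ]
R4 <- R4 - (3)*R3:  [ 0  0  0  3 ]
Multipliers (in order of application): m_{21} = -3, m_{31} = -4, m_{41} = -2, m_{32} = 1, m_{42} = -3, m_{43} = 3

multipliers: -3, -4, -2, 1, -3, 3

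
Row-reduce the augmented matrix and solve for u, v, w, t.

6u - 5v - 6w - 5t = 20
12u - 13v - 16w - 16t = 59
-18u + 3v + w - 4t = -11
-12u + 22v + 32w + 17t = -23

Forward elimination on [A|b]:
R2 <- R2 - (2)*R1:  [  0  -3  -4  -6  19 ]
R3 <- R3 - (-3)*R1:  [   0  -12  -17  -19   49 ]
R4 <- R4 - (-2)*R1:  [  0  12  20   7  17 ]
R3 <- R3 - (4)*R2:  [   0    0   -1    5  -27 ]
R4 <- R4 - (-4)*R2:  [   0    0    4  -17   93 ]
R4 <- R4 - (-4)*R3:  [   0    0    0    3  -15 ]
Row echelon form:
[ 6  -5  -6  -5  |   20 ]
[ 0  -3  -4  -6  |   19 ]
[ 0   0  -1   5  |  -27 ]
[ 0   0   0   3  |  -15 ]
Back-substitution:
t = (-15) / 3 = -5
w = (-27 - (5)*(-5)) / -1 = 2
v = (19 - (-4)*(2) - (-6)*(-5)) / -3 = 1
u = (20 - (-5)*(1) - (-6)*(2) - (-5)*(-5)) / 6 = 2

(2, 1, 2, -5)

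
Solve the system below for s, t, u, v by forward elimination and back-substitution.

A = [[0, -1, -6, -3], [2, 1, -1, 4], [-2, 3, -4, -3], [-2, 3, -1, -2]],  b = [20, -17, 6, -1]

Forward elimination on [A|b]:
R1 <-> R2   (pivot in column 1 was zero)
[  2   1  -1   4  -17 ]
[  0  -1  -6  -3   20 ]
[ -2   3  -4  -3    6 ]
[ -2   3  -1  -2   -1 ]
R3 <- R3 - (-1)*R1:  [   0    4   -5    1  -11 ]
R4 <- R4 - (-1)*R1:  [   0    4   -2    2  -18 ]
R3 <- R3 - (-4)*R2:  [   0    0  -29  -11   69 ]
R4 <- R4 - (-4)*R2:  [   0    0  -26  -10   62 ]
R4 <- R4 - (26/29)*R3:  [     0      0      0  -4/29   4/29 ]
Row echelon form:
[ 2   1   -1      4  |   -17 ]
[ 0  -1   -6     -3  |    20 ]
[ 0   0  -29    -11  |    69 ]
[ 0   0    0  -4/29  |  4/29 ]
Back-substitution:
v = (4/29) / (-4/29) = -1
u = (69 - (-11)*(-1)) / -29 = -2
t = (20 - (-6)*(-2) - (-3)*(-1)) / -1 = -5
s = (-17 - (1)*(-5) - (-1)*(-2) - (4)*(-1)) / 2 = -5

(-5, -5, -2, -1)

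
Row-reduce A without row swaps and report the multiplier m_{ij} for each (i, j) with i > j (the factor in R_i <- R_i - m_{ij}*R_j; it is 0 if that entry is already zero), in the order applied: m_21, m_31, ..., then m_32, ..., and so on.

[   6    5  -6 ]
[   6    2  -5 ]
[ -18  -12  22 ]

multipliers: 1, -3, -1

Forward elimination:
R2 <- R2 - (1)*R1:  [  0  -3   1 ]
R3 <- R3 - (-3)*R1:  [ 0  3  4 ]
R3 <- R3 - (-1)*R2:  [ 0  0  5 ]
Multipliers (in order of application): m_{21} = 1, m_{31} = -3, m_{32} = -1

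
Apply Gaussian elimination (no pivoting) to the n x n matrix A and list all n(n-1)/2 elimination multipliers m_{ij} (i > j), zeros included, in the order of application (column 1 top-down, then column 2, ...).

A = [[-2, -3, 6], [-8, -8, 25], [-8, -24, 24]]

Forward elimination:
R2 <- R2 - (4)*R1:  [ 0  4  1 ]
R3 <- R3 - (4)*R1:  [   0  -12    0 ]
R3 <- R3 - (-3)*R2:  [ 0  0  3 ]
Multipliers (in order of application): m_{21} = 4, m_{31} = 4, m_{32} = -3

multipliers: 4, 4, -3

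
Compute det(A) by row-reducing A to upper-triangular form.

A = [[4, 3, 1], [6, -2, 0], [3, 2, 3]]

Forward elimination:
R2 <- R2 - (3/2)*R1:  [     0  -13/2   -3/2 ]
R3 <- R3 - (3/4)*R1:  [    0  -1/4   9/4 ]
R3 <- R3 - (1/26)*R2:  [     0      0  30/13 ]
Upper-triangular form:
[ 4      3      1 ]
[ 0  -13/2   -3/2 ]
[ 0      0  30/13 ]
det(A) = (-1)^0 * (4) * (-13/2) * (30/13) = -60  (0 row swaps -> sign +1)

det(A) = -60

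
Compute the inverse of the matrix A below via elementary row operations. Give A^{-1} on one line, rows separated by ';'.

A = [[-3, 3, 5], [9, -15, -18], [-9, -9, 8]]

inverse = [-47/6 -23/12 7/12; 5/2 7/12 -1/4; -6 -3/2 1/2]

Gauss-Jordan on [A | I]:
R1 <- (1/-3)*R1:  [    1    -1  -5/3  |  -1/3     0     0 ]
R2 <- R2 - (9)*R1:  [  0  -6  -3  |   3   1   0 ]
R3 <- R3 - (-9)*R1:  [   0  -18   -7  |   -3    0    1 ]
R2 <- (1/-6)*R2:  [    0     1   1/2  |  -1/2  -1/6     0 ]
R1 <- R1 - (-1)*R2:  [    1     0  -7/6  |  -5/6  -1/6     0 ]
R3 <- R3 - (-18)*R2:  [   0    0    2  |  -12   -3    1 ]
R3 <- (1/2)*R3:  [    0     0     1  |    -6  -3/2   1/2 ]
R1 <- R1 - (-7/6)*R3:  [      1       0       0  |   -47/6  -23/12    7/12 ]
R2 <- R2 - (1/2)*R3:  [    0     1     0  |   5/2  7/12  -1/4 ]
Right block of [I | A^{-1}] is the inverse:
[ -47/6  -23/12  7/12 ]
[   5/2    7/12  -1/4 ]
[    -6    -3/2   1/2 ]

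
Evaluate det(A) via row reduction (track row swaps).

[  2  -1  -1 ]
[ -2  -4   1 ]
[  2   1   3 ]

Forward elimination:
R2 <- R2 - (-1)*R1:  [  0  -5   0 ]
R3 <- R3 - (1)*R1:  [ 0  2  4 ]
R3 <- R3 - (-2/5)*R2:  [ 0  0  4 ]
Upper-triangular form:
[ 2  -1  -1 ]
[ 0  -5   0 ]
[ 0   0   4 ]
det(A) = (-1)^0 * (2) * (-5) * (4) = -40  (0 row swaps -> sign +1)

det(A) = -40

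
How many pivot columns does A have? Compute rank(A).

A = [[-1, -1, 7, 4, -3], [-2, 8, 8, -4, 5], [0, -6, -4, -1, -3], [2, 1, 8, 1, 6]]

Row reduction:
R2 <- R2 - (2)*R1:  [   0   10   -6  -12   11 ]
R4 <- R4 - (-2)*R1:  [  0  -1  22   9   0 ]
R3 <- R3 - (-3/5)*R2:  [     0      0  -38/5  -41/5   18/5 ]
R4 <- R4 - (-1/10)*R2:  [     0      0  107/5   39/5  11/10 ]
R4 <- R4 - (-107/38)*R3:  [       0        0        0  -581/38   427/38 ]
Row echelon form:
[ -1  -1      7        4      -3 ]
[  0  10     -6      -12      11 ]
[  0   0  -38/5    -41/5    18/5 ]
[  0   0      0  -581/38  427/38 ]
Nonzero rows / pivot columns: 4

rank(A) = 4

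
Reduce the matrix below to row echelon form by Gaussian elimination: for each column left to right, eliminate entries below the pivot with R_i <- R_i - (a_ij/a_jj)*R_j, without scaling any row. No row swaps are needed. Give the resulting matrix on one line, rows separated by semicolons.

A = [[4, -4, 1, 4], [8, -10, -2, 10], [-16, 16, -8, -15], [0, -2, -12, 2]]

REF = [4 -4 1 4; 0 -2 -4 2; 0 0 -4 1; 0 0 0 -2]

Forward elimination:
R2 <- R2 - (2)*R1:  [  0  -2  -4   2 ]
R3 <- R3 - (-4)*R1:  [  0   0  -4   1 ]
R4 <- R4 - (1)*R2:  [  0   0  -8   0 ]
R4 <- R4 - (2)*R3:  [  0   0   0  -2 ]
Row echelon form:
[ 4  -4   1   4 ]
[ 0  -2  -4   2 ]
[ 0   0  -4   1 ]
[ 0   0   0  -2 ]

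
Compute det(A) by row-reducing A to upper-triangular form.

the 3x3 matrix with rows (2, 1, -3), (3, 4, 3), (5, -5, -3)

Forward elimination:
R2 <- R2 - (3/2)*R1:  [    0   5/2  15/2 ]
R3 <- R3 - (5/2)*R1:  [     0  -15/2    9/2 ]
R3 <- R3 - (-3)*R2:  [  0   0  27 ]
Upper-triangular form:
[ 2    1    -3 ]
[ 0  5/2  15/2 ]
[ 0    0    27 ]
det(A) = (-1)^0 * (2) * (5/2) * (27) = 135  (0 row swaps -> sign +1)

det(A) = 135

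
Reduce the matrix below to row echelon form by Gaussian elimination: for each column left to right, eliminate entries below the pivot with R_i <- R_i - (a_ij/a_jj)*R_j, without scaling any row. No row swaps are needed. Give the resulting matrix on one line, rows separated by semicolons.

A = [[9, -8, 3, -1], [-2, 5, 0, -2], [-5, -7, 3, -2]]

REF = [9 -8 3 -1; 0 29/9 2/3 -20/9; 0 0 204/29 -303/29]

Forward elimination:
R2 <- R2 - (-2/9)*R1:  [     0   29/9    2/3  -20/9 ]
R3 <- R3 - (-5/9)*R1:  [      0  -103/9    14/3   -23/9 ]
R3 <- R3 - (-103/29)*R2:  [       0        0   204/29  -303/29 ]
Row echelon form:
[ 9    -8       3       -1 ]
[ 0  29/9     2/3    -20/9 ]
[ 0     0  204/29  -303/29 ]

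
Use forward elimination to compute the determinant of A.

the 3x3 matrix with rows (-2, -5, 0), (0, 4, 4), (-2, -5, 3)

Forward elimination:
R3 <- R3 - (1)*R1:  [ 0  0  3 ]
Upper-triangular form:
[ -2  -5  0 ]
[  0   4  4 ]
[  0   0  3 ]
det(A) = (-1)^0 * (-2) * (4) * (3) = -24  (0 row swaps -> sign +1)

det(A) = -24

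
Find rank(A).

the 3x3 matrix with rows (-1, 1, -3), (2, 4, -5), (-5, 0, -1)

Row reduction:
R2 <- R2 - (-2)*R1:  [   0    6  -11 ]
R3 <- R3 - (5)*R1:  [  0  -5  14 ]
R3 <- R3 - (-5/6)*R2:  [    0     0  29/6 ]
Row echelon form:
[ -1  1    -3 ]
[  0  6   -11 ]
[  0  0  29/6 ]
Nonzero rows / pivot columns: 3

rank(A) = 3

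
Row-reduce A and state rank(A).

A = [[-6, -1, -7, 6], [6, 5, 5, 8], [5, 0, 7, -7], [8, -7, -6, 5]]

rank(A) = 4

Row reduction:
R2 <- R2 - (-1)*R1:  [  0   4  -2  14 ]
R3 <- R3 - (-5/6)*R1:  [    0  -5/6   7/6    -2 ]
R4 <- R4 - (-4/3)*R1:  [     0  -25/3  -46/3     13 ]
R3 <- R3 - (-5/24)*R2:  [     0      0    3/4  11/12 ]
R4 <- R4 - (-25/12)*R2:  [     0      0  -39/2  253/6 ]
R4 <- R4 - (-26)*R3:  [  0   0   0  66 ]
Row echelon form:
[ -6  -1   -7      6 ]
[  0   4   -2     14 ]
[  0   0  3/4  11/12 ]
[  0   0    0     66 ]
Nonzero rows / pivot columns: 4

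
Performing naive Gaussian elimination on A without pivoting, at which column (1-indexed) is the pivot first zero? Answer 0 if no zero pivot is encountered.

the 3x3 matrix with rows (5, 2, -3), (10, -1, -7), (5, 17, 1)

Naive forward elimination:
R2 <- R2 - (2)*R1:  [  0  -5  -1 ]
R3 <- R3 - (1)*R1:  [  0  15   4 ]
R3 <- R3 - (-3)*R2:  [ 0  0  1 ]
All pivots nonzero; naive elimination completes without hitting a zero pivot.

first zero-pivot column = 0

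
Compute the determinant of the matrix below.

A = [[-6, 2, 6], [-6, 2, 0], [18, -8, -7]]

det(A) = 72

Forward elimination:
R2 <- R2 - (1)*R1:  [  0   0  -6 ]
R3 <- R3 - (-3)*R1:  [  0  -2  11 ]
R2 <-> R3   (pivot in column 2 was zero)
[ -6   2   6 ]
[  0  -2  11 ]
[  0   0  -6 ]
Upper-triangular form:
[ -6   2   6 ]
[  0  -2  11 ]
[  0   0  -6 ]
det(A) = (-1)^1 * (-6) * (-2) * (-6) = 72  (1 row swap -> sign -1)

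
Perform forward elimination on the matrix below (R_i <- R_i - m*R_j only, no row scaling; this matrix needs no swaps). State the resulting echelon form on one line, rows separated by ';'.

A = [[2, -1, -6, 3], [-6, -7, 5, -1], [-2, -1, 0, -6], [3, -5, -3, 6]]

Forward elimination:
R2 <- R2 - (-3)*R1:  [   0  -10  -13    8 ]
R3 <- R3 - (-1)*R1:  [  0  -2  -6  -3 ]
R4 <- R4 - (3/2)*R1:  [    0  -7/2     6   3/2 ]
R3 <- R3 - (1/5)*R2:  [     0      0  -17/5  -23/5 ]
R4 <- R4 - (7/20)*R2:  [      0       0  211/20  -13/10 ]
R4 <- R4 - (-211/68)*R3:  [        0         0         0  -1059/68 ]
Row echelon form:
[ 2   -1     -6         3 ]
[ 0  -10    -13         8 ]
[ 0    0  -17/5     -23/5 ]
[ 0    0      0  -1059/68 ]

REF = [2 -1 -6 3; 0 -10 -13 8; 0 0 -17/5 -23/5; 0 0 0 -1059/68]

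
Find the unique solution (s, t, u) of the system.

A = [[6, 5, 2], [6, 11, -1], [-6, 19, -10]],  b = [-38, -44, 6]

(-4, -2, -2)

Forward elimination on [A|b]:
R2 <- R2 - (1)*R1:  [  0   6  -3  -6 ]
R3 <- R3 - (-1)*R1:  [   0   24   -8  -32 ]
R3 <- R3 - (4)*R2:  [  0   0   4  -8 ]
Row echelon form:
[ 6  5   2  |  -38 ]
[ 0  6  -3  |   -6 ]
[ 0  0   4  |   -8 ]
Back-substitution:
u = (-8) / 4 = -2
t = (-6 - (-3)*(-2)) / 6 = -2
s = (-38 - (5)*(-2) - (2)*(-2)) / 6 = -4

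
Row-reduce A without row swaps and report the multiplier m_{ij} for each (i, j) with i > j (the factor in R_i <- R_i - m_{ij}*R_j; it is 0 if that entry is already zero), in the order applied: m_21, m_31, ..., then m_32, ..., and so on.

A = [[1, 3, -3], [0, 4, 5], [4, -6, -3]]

Forward elimination:
R2: entry in column 1 is already 0 -> m_{21} = 0 (no row operation needed)
R3 <- R3 - (4)*R1:  [   0  -18    9 ]
R3 <- R3 - (-9/2)*R2:  [    0     0  63/2 ]
Multipliers (in order of application): m_{21} = 0, m_{31} = 4, m_{32} = -9/2

multipliers: 0, 4, -9/2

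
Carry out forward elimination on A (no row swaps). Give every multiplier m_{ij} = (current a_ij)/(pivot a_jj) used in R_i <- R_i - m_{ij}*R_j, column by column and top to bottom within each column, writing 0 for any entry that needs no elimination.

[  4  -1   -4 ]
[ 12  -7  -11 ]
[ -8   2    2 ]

Forward elimination:
R2 <- R2 - (3)*R1:  [  0  -4   1 ]
R3 <- R3 - (-2)*R1:  [  0   0  -6 ]
R3: entry in column 2 is already 0 -> m_{32} = 0 (no row operation needed)
Multipliers (in order of application): m_{21} = 3, m_{31} = -2, m_{32} = 0

multipliers: 3, -2, 0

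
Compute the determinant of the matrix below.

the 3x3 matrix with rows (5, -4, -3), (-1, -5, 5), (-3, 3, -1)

det(A) = 68

Forward elimination:
R2 <- R2 - (-1/5)*R1:  [     0  -29/5   22/5 ]
R3 <- R3 - (-3/5)*R1:  [     0    3/5  -14/5 ]
R3 <- R3 - (-3/29)*R2:  [      0       0  -68/29 ]
Upper-triangular form:
[ 5     -4      -3 ]
[ 0  -29/5    22/5 ]
[ 0      0  -68/29 ]
det(A) = (-1)^0 * (5) * (-29/5) * (-68/29) = 68  (0 row swaps -> sign +1)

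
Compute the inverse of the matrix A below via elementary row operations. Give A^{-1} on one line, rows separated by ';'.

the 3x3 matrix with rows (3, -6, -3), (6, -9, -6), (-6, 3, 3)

Gauss-Jordan on [A | I]:
R1 <- (1/3)*R1:  [   1   -2   -1  |  1/3    0    0 ]
R2 <- R2 - (6)*R1:  [  0   3   0  |  -2   1   0 ]
R3 <- R3 - (-6)*R1:  [  0  -9  -3  |   2   0   1 ]
R2 <- (1/3)*R2:  [    0     1     0  |  -2/3   1/3     0 ]
R1 <- R1 - (-2)*R2:  [   1    0   -1  |   -1  2/3    0 ]
R3 <- R3 - (-9)*R2:  [  0   0  -3  |  -4   3   1 ]
R3 <- (1/-3)*R3:  [    0     0     1  |   4/3    -1  -1/3 ]
R1 <- R1 - (-1)*R3:  [    1     0     0  |   1/3  -1/3  -1/3 ]
Right block of [I | A^{-1}] is the inverse:
[  1/3  -1/3  -1/3 ]
[ -2/3   1/3     0 ]
[  4/3    -1  -1/3 ]

inverse = [1/3 -1/3 -1/3; -2/3 1/3 0; 4/3 -1 -1/3]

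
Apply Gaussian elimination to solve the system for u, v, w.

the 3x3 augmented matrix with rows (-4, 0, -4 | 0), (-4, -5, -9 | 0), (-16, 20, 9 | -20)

Forward elimination on [A|b]:
R2 <- R2 - (1)*R1:  [  0  -5  -5   0 ]
R3 <- R3 - (4)*R1:  [   0   20   25  -20 ]
R3 <- R3 - (-4)*R2:  [   0    0    5  -20 ]
Row echelon form:
[ -4   0  -4  |    0 ]
[  0  -5  -5  |    0 ]
[  0   0   5  |  -20 ]
Back-substitution:
w = (-20) / 5 = -4
v = (0 - (-5)*(-4)) / -5 = 4
u = (0 - (-4)*(-4)) / -4 = 4

(4, 4, -4)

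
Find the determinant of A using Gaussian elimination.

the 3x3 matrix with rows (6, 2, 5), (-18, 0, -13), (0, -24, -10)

det(A) = -72

Forward elimination:
R2 <- R2 - (-3)*R1:  [ 0  6  2 ]
R3 <- R3 - (-4)*R2:  [  0   0  -2 ]
Upper-triangular form:
[ 6  2   5 ]
[ 0  6   2 ]
[ 0  0  -2 ]
det(A) = (-1)^0 * (6) * (6) * (-2) = -72  (0 row swaps -> sign +1)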